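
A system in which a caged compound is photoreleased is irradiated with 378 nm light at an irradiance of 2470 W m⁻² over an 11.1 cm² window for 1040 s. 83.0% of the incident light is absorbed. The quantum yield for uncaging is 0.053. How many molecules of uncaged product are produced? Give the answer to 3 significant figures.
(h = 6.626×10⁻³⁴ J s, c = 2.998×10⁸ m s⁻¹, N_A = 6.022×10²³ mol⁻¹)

2.39×10²⁰ molecules

Photon energy at 378 nm: hc/λ = (6.626×10⁻³⁴)(2.998×10⁸)/(378×10⁻⁹) = 5.255×10⁻¹⁹ J.
Energy delivered: (2470 W m⁻²)(11.1×10⁻⁴ m²)(1040 s) = 2851 J.
Photons incident: 2851 / 5.255×10⁻¹⁹ = 5.425×10²¹, i.e. 5.425×10²¹/6.022×10²³ = 0.009009 mol.
Photons absorbed: 0.830 × 0.009009 = 0.007477 mol.
Product: Φ × n_abs = 0.053 × 0.007477 = 3.963×10⁻⁴ mol.
As a count: 3.963×10⁻⁴ × 6.022×10²³ = 2.39×10²⁰.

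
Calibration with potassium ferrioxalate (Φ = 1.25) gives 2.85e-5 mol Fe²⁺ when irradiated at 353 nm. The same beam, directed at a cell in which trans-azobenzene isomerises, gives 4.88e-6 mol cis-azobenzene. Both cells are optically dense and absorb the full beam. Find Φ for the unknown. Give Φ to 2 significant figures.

Φ = 0.21

Photons absorbed by the actinometer: 2.85e-5 / 1.25 = 2.280e-5 mol.
Φ(unknown) = 4.88e-6 / 2.280e-5 = 0.21.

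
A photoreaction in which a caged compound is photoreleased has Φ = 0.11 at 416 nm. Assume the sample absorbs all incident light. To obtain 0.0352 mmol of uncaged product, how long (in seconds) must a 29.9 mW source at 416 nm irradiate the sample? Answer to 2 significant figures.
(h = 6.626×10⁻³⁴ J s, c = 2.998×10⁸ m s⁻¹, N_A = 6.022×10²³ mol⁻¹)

Product: 0.0352 mmol = 3.52×10⁻⁵ mol.
Photons that must be absorbed: 3.52×10⁻⁵ / 0.11 = 3.200×10⁻⁴ mol.
Photon energy: hc/λ = 4.775×10⁻¹⁹ J; per mole, 2.876×10⁵ J mol⁻¹.
Energy required: 3.200×10⁻⁴ × 2.876×10⁵ = 92.03 J.
Time: 92.03 J / 0.0299 W = 3100 s.

t ≈ 3100 s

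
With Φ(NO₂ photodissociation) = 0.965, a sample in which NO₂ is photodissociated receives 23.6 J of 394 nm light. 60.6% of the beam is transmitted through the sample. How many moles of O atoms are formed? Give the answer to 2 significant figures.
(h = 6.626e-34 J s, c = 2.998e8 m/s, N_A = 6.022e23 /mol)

Photon energy at 394 nm: hc/λ = (6.626e-34)(2.998e8)/(394e-9) = 5.042e-19 J.
Photons incident: 23.6 / 5.042e-19 = 4.681e19, i.e. 4.681e19/6.022e23 = 7.773e-5 mol.
Fraction absorbed: 1 − 60.6/100 = 0.3940.
Photons absorbed: 0.3940 × 7.773e-5 = 3.063e-5 mol.
Product: Φ × n_abs = 0.965 × 3.063e-5 = 2.956e-5 mol.

3.0e-5 mol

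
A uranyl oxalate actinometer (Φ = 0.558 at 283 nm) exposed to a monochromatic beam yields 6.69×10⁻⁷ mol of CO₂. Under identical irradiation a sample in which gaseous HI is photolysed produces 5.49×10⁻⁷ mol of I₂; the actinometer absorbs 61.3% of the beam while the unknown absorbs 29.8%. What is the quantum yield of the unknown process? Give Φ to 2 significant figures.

Photons absorbed by the actinometer: 6.69×10⁻⁷ / 0.558 = 1.199×10⁻⁶ mol.
Incident flux: 1.199×10⁻⁶ / 0.613 = 1.956×10⁻⁶ einstein.
Absorbed by unknown: 0.298 × 1.956×10⁻⁶ = 5.829×10⁻⁷ mol.
Φ(unknown) = 5.49×10⁻⁷ / 5.829×10⁻⁷ = 0.94.

Φ = 0.94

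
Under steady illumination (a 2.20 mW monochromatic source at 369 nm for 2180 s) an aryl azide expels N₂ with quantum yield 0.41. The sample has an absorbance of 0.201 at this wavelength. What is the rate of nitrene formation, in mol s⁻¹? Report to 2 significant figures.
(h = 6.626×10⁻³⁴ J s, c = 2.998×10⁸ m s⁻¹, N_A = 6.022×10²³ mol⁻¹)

1.0×10⁻⁹ mol s⁻¹

Photon energy at 369 nm: hc/λ = (6.626×10⁻³⁴)(2.998×10⁸)/(369×10⁻⁹) = 5.383×10⁻¹⁹ J.
Energy delivered: (2.20 mW)(2180 s) = 4.796 J.
Photons incident: 4.796 / 5.383×10⁻¹⁹ = 8.910×10¹⁸, i.e. 8.910×10¹⁸/6.022×10²³ = 1.480×10⁻⁵ mol.
Fraction absorbed: 1 − 10^(−0.201) = 0.3705.
Photons absorbed: 0.3705 × 1.480×10⁻⁵ = 5.483×10⁻⁶ mol.
Product formed: 0.41 × 5.483×10⁻⁶ = 2.248×10⁻⁶ mol.
Rate: 2.248×10⁻⁶ / 2180 s = 1.0×10⁻⁹ mol s⁻¹.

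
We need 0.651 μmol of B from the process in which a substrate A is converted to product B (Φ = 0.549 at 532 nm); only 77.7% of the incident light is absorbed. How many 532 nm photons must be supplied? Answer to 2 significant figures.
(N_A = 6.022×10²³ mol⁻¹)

Product: 0.651 μmol = 6.51×10⁻⁷ mol.
Photons that must be absorbed: 6.51×10⁻⁷ / 0.549 = 1.186×10⁻⁶ mol.
Incident photons needed: 1.186×10⁻⁶ / 0.777 = 1.526×10⁻⁶ mol.
Photon count: 1.526×10⁻⁶ × 6.022×10²³ = 9.2×10¹⁷.

9.2×10¹⁷ photons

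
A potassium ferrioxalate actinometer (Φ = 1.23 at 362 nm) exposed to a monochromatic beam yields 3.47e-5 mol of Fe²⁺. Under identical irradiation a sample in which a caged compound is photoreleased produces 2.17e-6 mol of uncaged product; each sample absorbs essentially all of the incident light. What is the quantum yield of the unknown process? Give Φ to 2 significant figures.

Φ = 0.077

Photons absorbed by the actinometer: 3.47e-5 / 1.23 = 2.821e-5 mol.
Φ(unknown) = 2.17e-6 / 2.821e-5 = 0.077.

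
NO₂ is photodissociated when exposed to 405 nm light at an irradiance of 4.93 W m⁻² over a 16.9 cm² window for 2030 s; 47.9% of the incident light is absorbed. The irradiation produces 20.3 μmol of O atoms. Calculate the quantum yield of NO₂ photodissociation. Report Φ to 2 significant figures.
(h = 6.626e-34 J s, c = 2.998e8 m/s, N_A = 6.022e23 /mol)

Φ = 0.74

Product: 20.3 μmol = 2.03e-5 mol.
Photon energy at 405 nm: hc/λ = (6.626e-34)(2.998e8)/(405e-9) = 4.905e-19 J.
Energy delivered: (4.93 W m⁻²)(16.9e-4 m²)(2030 s) = 16.91 J.
Photons incident: 16.91 / 4.905e-19 = 3.448e19, i.e. 3.448e19/6.022e23 = 5.726e-5 mol.
Photons absorbed: 0.479 × 5.726e-5 = 2.743e-5 mol.
Φ = 2.03e-5 mol / 2.743e-5 mol photons = 0.74.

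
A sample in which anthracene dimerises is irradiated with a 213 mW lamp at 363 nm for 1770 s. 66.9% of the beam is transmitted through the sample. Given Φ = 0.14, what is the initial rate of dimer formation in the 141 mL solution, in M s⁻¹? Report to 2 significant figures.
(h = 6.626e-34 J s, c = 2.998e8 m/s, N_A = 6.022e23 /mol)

2.1e-7 M s⁻¹

Photon energy at 363 nm: hc/λ = (6.626e-34)(2.998e8)/(363e-9) = 5.472e-19 J.
Energy delivered: (213 mW)(1770 s) = 377.0 J.
Photons incident: 377.0 / 5.472e-19 = 6.890e20, i.e. 6.890e20/6.022e23 = 0.001144 mol.
Fraction absorbed: 1 − 66.9/100 = 0.3310.
Photons absorbed: 0.3310 × 0.001144 = 3.787e-4 mol.
Product formed: 0.14 × 3.787e-4 = 5.302e-5 mol.
Rate: 5.302e-5 mol / (1770 s × 0.141 L) = 2.1e-7 M s⁻¹.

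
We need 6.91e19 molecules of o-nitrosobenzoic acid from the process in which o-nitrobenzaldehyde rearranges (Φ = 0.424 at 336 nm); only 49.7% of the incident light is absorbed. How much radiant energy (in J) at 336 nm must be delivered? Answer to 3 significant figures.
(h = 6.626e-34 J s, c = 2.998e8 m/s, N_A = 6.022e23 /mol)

194 J

Product: 6.91e19 / 6.022e23 = 1.147e-4 mol.
Photons that must be absorbed: 1.147e-4 / 0.424 = 2.705e-4 mol.
Incident photons needed: 2.705e-4 / 0.497 = 5.443e-4 mol.
Photon energy: hc/λ = 5.912e-19 J; per mole, 3.560e5 J mol⁻¹.
Energy required: 5.443e-4 × 3.560e5 = 194 J.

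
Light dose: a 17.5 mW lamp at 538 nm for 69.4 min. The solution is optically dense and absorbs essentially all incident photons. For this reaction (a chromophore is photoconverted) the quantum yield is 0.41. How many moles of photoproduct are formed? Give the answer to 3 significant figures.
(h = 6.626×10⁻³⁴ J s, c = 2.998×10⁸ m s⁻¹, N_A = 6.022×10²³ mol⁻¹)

1.34×10⁻⁴ mol

Photon energy at 538 nm: hc/λ = (6.626×10⁻³⁴)(2.998×10⁸)/(538×10⁻⁹) = 3.692×10⁻¹⁹ J.
Energy delivered: (17.5 mW)(4164 s) = 72.87 J.
Photons incident: 72.87 / 3.692×10⁻¹⁹ = 1.974×10²⁰, i.e. 1.974×10²⁰/6.022×10²³ = 3.278×10⁻⁴ mol.
Product: Φ × n_abs = 0.41 × 3.278×10⁻⁴ = 1.344×10⁻⁴ mol.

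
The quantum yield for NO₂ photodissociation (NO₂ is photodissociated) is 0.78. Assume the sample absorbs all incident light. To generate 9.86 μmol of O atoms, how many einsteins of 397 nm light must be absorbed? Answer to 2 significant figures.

Product: 9.86 μmol = 9.86e-6 mol.
Photons that must be absorbed: 9.86e-6 / 0.78 = 1.264e-5 mol.

1.3e-5 einstein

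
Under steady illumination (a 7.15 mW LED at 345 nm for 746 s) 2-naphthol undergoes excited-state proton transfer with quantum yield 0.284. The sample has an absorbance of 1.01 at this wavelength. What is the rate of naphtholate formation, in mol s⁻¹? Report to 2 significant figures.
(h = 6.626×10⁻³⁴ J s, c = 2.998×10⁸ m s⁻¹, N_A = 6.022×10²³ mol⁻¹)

5.3×10⁻⁹ mol s⁻¹

Photon energy at 345 nm: hc/λ = (6.626×10⁻³⁴)(2.998×10⁸)/(345×10⁻⁹) = 5.758×10⁻¹⁹ J.
Energy delivered: (7.15 mW)(746 s) = 5.334 J.
Photons incident: 5.334 / 5.758×10⁻¹⁹ = 9.264×10¹⁸, i.e. 9.264×10¹⁸/6.022×10²³ = 1.538×10⁻⁵ mol.
Fraction absorbed: 1 − 10^(−1.01) = 0.9023.
Photons absorbed: 0.9023 × 1.538×10⁻⁵ = 1.388×10⁻⁵ mol.
Product formed: 0.284 × 1.388×10⁻⁵ = 3.942×10⁻⁶ mol.
Rate: 3.942×10⁻⁶ / 746 s = 5.3×10⁻⁹ mol s⁻¹.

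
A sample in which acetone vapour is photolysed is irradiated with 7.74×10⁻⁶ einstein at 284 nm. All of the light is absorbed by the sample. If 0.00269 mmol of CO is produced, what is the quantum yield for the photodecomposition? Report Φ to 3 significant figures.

Product: 0.00269 mmol = 2.69×10⁻⁶ mol.
Φ = 2.69×10⁻⁶ mol / 7.74×10⁻⁶ mol photons = 0.348.

Φ = 0.348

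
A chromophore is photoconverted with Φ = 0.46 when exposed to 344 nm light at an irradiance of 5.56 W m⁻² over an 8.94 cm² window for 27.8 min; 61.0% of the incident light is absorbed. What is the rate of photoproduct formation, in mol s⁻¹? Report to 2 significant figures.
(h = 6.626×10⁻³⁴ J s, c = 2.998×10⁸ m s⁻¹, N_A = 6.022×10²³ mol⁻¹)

4.0×10⁻⁹ mol s⁻¹

Photon energy at 344 nm: hc/λ = (6.626×10⁻³⁴)(2.998×10⁸)/(344×10⁻⁹) = 5.775×10⁻¹⁹ J.
Energy delivered: (5.56 W m⁻²)(8.94×10⁻⁴ m²)(1668 s) = 8.291 J.
Photons incident: 8.291 / 5.775×10⁻¹⁹ = 1.436×10¹⁹, i.e. 1.436×10¹⁹/6.022×10²³ = 2.385×10⁻⁵ mol.
Photons absorbed: 0.610 × 2.385×10⁻⁵ = 1.455×10⁻⁵ mol.
Product formed: 0.46 × 1.455×10⁻⁵ = 6.693×10⁻⁶ mol.
Rate: 6.693×10⁻⁶ / 1668 s = 4.0×10⁻⁹ mol s⁻¹.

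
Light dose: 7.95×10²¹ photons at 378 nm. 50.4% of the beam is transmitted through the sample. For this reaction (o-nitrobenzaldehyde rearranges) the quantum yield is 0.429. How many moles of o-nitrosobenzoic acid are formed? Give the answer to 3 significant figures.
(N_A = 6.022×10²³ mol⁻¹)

Moles of photons: 7.95×10²¹ / 6.022×10²³ = 0.01320 mol.
Fraction absorbed: 1 − 50.4/100 = 0.4960.
Photons absorbed: 0.4960 × 0.01320 = 0.006547 mol.
Product: Φ × n_abs = 0.429 × 0.006547 = 0.002809 mol.

0.00281 mol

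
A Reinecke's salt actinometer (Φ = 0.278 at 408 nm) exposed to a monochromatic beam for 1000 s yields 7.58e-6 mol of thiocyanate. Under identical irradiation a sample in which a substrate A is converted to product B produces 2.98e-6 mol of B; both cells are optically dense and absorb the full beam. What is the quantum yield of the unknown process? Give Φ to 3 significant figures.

Φ = 0.109

Photons absorbed by the actinometer: 7.58e-6 / 0.278 = 2.727e-5 mol.
Φ(unknown) = 2.98e-6 / 2.727e-5 = 0.109.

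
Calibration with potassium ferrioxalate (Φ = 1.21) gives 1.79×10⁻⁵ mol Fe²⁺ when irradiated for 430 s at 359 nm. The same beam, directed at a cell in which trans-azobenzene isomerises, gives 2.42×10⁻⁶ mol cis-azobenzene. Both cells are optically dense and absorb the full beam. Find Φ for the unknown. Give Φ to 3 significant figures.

Φ = 0.164

Photons absorbed by the actinometer: 1.79×10⁻⁵ / 1.21 = 1.479×10⁻⁵ mol.
Φ(unknown) = 2.42×10⁻⁶ / 1.479×10⁻⁵ = 0.164.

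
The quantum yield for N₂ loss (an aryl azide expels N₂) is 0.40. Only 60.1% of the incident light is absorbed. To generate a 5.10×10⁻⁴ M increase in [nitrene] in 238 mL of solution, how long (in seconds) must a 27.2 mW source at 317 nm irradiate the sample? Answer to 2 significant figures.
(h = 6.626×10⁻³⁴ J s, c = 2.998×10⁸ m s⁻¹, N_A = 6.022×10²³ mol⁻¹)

Product: (5.10×10⁻⁴ M)(0.238 L) = 1.214×10⁻⁴ mol.
Photons that must be absorbed: 1.214×10⁻⁴ / 0.40 = 3.035×10⁻⁴ mol.
Incident photons needed: 3.035×10⁻⁴ / 0.601 = 5.050×10⁻⁴ mol.
Photon energy: hc/λ = 6.266×10⁻¹⁹ J; per mole, 3.773×10⁵ J mol⁻¹.
Energy required: 5.050×10⁻⁴ × 3.773×10⁵ = 190.5 J.
Time: 190.5 J / 0.0272 W = 7000 s.

t ≈ 7000 s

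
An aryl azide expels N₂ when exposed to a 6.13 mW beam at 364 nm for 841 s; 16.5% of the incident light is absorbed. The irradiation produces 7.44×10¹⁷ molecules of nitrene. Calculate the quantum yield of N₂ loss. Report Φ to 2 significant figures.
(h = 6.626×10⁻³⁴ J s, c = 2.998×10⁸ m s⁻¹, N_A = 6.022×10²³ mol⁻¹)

Φ = 0.48

Product: 7.44×10¹⁷ / 6.022×10²³ = 1.235×10⁻⁶ mol.
Photon energy at 364 nm: hc/λ = (6.626×10⁻³⁴)(2.998×10⁸)/(364×10⁻⁹) = 5.457×10⁻¹⁹ J.
Energy delivered: (6.13 mW)(841 s) = 5.155 J.
Photons incident: 5.155 / 5.457×10⁻¹⁹ = 9.447×10¹⁸, i.e. 9.447×10¹⁸/6.022×10²³ = 1.569×10⁻⁵ mol.
Photons absorbed: 0.165 × 1.569×10⁻⁵ = 2.589×10⁻⁶ mol.
Φ = 1.235×10⁻⁶ mol / 2.589×10⁻⁶ mol photons = 0.48.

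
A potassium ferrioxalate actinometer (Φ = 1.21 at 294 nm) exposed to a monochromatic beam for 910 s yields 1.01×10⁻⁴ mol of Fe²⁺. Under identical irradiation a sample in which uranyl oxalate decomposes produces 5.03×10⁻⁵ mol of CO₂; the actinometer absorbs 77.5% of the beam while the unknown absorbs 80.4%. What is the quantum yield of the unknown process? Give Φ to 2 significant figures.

Φ = 0.58

Photons absorbed by the actinometer: 1.01×10⁻⁴ / 1.21 = 8.347×10⁻⁵ mol.
Incident flux: 8.347×10⁻⁵ / 0.775 = 1.077×10⁻⁴ einstein.
Absorbed by unknown: 0.804 × 1.077×10⁻⁴ = 8.659×10⁻⁵ mol.
Φ(unknown) = 5.03×10⁻⁵ / 8.659×10⁻⁵ = 0.58.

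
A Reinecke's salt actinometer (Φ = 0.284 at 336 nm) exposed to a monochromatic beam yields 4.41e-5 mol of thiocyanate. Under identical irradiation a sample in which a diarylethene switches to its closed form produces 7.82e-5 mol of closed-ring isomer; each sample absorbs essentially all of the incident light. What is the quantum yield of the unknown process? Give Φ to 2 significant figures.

Photons absorbed by the actinometer: 4.41e-5 / 0.284 = 1.553e-4 mol.
Φ(unknown) = 7.82e-5 / 1.553e-4 = 0.50.

Φ = 0.50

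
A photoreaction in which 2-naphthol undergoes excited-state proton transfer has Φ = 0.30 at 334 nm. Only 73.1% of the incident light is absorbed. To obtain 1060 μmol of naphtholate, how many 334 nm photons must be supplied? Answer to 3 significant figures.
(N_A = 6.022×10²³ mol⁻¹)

Product: 1060 μmol = 0.00106 mol.
Photons that must be absorbed: 0.00106 / 0.30 = 0.003533 mol.
Incident photons needed: 0.003533 / 0.731 = 0.004833 mol.
Photon count: 0.004833 × 6.022×10²³ = 2.91×10²¹.

2.91×10²¹ photons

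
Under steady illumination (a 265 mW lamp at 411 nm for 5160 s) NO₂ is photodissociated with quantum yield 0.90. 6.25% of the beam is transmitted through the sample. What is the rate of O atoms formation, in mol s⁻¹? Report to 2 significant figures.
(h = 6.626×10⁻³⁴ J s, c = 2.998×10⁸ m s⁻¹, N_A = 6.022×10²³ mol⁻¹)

Photon energy at 411 nm: hc/λ = (6.626×10⁻³⁴)(2.998×10⁸)/(411×10⁻⁹) = 4.833×10⁻¹⁹ J.
Energy delivered: (265 mW)(5160 s) = 1367 J.
Photons incident: 1367 / 4.833×10⁻¹⁹ = 2.828×10²¹, i.e. 2.828×10²¹/6.022×10²³ = 0.004696 mol.
Fraction absorbed: 1 − 6.25/100 = 0.9375.
Photons absorbed: 0.9375 × 0.004696 = 0.004402 mol.
Product formed: 0.90 × 0.004402 = 0.003962 mol.
Rate: 0.003962 / 5160 s = 7.7×10⁻⁷ mol s⁻¹.

7.7×10⁻⁷ mol s⁻¹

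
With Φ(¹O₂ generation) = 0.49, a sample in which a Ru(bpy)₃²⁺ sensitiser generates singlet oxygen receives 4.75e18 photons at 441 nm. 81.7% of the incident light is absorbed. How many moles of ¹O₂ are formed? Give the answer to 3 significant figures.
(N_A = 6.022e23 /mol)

Moles of photons: 4.75e18 / 6.022e23 = 7.888e-6 mol.
Photons absorbed: 0.817 × 7.888e-6 = 6.444e-6 mol.
Product: Φ × n_abs = 0.49 × 6.444e-6 = 3.158e-6 mol.

3.16e-6 mol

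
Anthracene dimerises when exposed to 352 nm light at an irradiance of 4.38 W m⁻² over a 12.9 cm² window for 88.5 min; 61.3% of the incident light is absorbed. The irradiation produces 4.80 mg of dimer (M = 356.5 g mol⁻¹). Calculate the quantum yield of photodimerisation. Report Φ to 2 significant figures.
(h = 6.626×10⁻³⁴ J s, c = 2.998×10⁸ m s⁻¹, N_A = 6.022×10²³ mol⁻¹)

Product: 4.80 mg / 356.5 g mol⁻¹ = 1.346×10⁻⁵ mol.
Photon energy at 352 nm: hc/λ = (6.626×10⁻³⁴)(2.998×10⁸)/(352×10⁻⁹) = 5.643×10⁻¹⁹ J.
Energy delivered: (4.38 W m⁻²)(12.9×10⁻⁴ m²)(5310 s) = 30.00 J.
Photons incident: 30.00 / 5.643×10⁻¹⁹ = 5.316×10¹⁹, i.e. 5.316×10¹⁹/6.022×10²³ = 8.828×10⁻⁵ mol.
Photons absorbed: 0.613 × 8.828×10⁻⁵ = 5.412×10⁻⁵ mol.
Φ = 1.346×10⁻⁵ mol / 5.412×10⁻⁵ mol photons = 0.25.

Φ = 0.25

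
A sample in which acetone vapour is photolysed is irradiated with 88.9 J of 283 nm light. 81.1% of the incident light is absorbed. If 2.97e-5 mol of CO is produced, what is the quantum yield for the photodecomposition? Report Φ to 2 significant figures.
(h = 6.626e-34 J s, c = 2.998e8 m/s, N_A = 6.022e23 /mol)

Φ = 0.17

Photon energy at 283 nm: hc/λ = (6.626e-34)(2.998e8)/(283e-9) = 7.019e-19 J.
Photons incident: 88.9 / 7.019e-19 = 1.267e20, i.e. 1.267e20/6.022e23 = 2.104e-4 mol.
Photons absorbed: 0.811 × 2.104e-4 = 1.706e-4 mol.
Φ = 2.97e-5 mol / 1.706e-4 mol photons = 0.17.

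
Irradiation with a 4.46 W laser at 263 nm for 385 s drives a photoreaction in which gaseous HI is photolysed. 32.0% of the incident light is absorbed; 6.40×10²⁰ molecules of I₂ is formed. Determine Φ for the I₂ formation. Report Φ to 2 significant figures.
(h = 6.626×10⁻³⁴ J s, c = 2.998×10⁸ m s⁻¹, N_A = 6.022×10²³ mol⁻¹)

Product: 6.40×10²⁰ / 6.022×10²³ = 0.001063 mol.
Photon energy at 263 nm: hc/λ = (6.626×10⁻³⁴)(2.998×10⁸)/(263×10⁻⁹) = 7.553×10⁻¹⁹ J.
Energy delivered: (4.46 W)(385 s) = 1717 J.
Photons incident: 1717 / 7.553×10⁻¹⁹ = 2.273×10²¹, i.e. 2.273×10²¹/6.022×10²³ = 0.003774 mol.
Photons absorbed: 0.320 × 0.003774 = 0.001208 mol.
Φ = 0.001063 mol / 0.001208 mol photons = 0.88.

Φ = 0.88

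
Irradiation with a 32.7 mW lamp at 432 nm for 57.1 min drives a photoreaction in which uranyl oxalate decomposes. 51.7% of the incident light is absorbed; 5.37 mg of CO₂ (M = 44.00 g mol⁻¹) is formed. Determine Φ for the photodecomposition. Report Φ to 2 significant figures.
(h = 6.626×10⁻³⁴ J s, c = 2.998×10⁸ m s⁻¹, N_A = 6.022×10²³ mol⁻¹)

Product: 5.37 mg / 44.00 g mol⁻¹ = 1.220×10⁻⁴ mol.
Photon energy at 432 nm: hc/λ = (6.626×10⁻³⁴)(2.998×10⁸)/(432×10⁻⁹) = 4.598×10⁻¹⁹ J.
Energy delivered: (32.7 mW)(3426 s) = 112.0 J.
Photons incident: 112.0 / 4.598×10⁻¹⁹ = 2.436×10²⁰, i.e. 2.436×10²⁰/6.022×10²³ = 4.045×10⁻⁴ mol.
Photons absorbed: 0.517 × 4.045×10⁻⁴ = 2.091×10⁻⁴ mol.
Φ = 1.220×10⁻⁴ mol / 2.091×10⁻⁴ mol photons = 0.58.

Φ = 0.58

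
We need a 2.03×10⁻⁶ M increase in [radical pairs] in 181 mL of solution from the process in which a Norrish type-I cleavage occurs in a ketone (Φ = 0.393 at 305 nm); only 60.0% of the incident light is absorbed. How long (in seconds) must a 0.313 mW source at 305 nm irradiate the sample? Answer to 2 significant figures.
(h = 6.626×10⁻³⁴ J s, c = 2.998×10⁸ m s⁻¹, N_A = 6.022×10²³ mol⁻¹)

t ≈ 2000 s

Product: (2.03×10⁻⁶ M)(0.181 L) = 3.674×10⁻⁷ mol.
Photons that must be absorbed: 3.674×10⁻⁷ / 0.393 = 9.349×10⁻⁷ mol.
Incident photons needed: 9.349×10⁻⁷ / 0.600 = 1.558×10⁻⁶ mol.
Photon energy: hc/λ = 6.513×10⁻¹⁹ J; per mole, 3.922×10⁵ J mol⁻¹.
Energy required: 1.558×10⁻⁶ × 3.922×10⁵ = 0.6110 J.
Time: 0.6110 J / 0.000313 W = 2000 s.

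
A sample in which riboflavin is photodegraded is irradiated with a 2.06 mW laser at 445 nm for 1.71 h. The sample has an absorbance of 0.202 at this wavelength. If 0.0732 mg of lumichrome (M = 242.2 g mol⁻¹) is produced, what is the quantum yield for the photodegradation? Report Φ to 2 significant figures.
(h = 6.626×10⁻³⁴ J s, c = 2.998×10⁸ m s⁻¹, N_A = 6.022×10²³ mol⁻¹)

Product: 0.0732 mg / 242.2 g mol⁻¹ = 3.022×10⁻⁷ mol.
Photon energy at 445 nm: hc/λ = (6.626×10⁻³⁴)(2.998×10⁸)/(445×10⁻⁹) = 4.464×10⁻¹⁹ J.
Energy delivered: (2.06 mW)(6156 s) = 12.68 J.
Photons incident: 12.68 / 4.464×10⁻¹⁹ = 2.841×10¹⁹, i.e. 2.841×10¹⁹/6.022×10²³ = 4.718×10⁻⁵ mol.
Fraction absorbed: 1 − 10^(−0.202) = 0.3719.
Photons absorbed: 0.3719 × 4.718×10⁻⁵ = 1.755×10⁻⁵ mol.
Φ = 3.022×10⁻⁷ mol / 1.755×10⁻⁵ mol photons = 0.017.

Φ = 0.017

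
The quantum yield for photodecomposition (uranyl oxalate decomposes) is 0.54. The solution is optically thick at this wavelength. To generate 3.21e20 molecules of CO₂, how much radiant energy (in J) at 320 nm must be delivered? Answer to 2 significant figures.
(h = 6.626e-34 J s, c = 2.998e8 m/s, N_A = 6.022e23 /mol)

Product: 3.21e20 / 6.022e23 = 5.330e-4 mol.
Photons that must be absorbed: 5.330e-4 / 0.54 = 9.870e-4 mol.
Photon energy: hc/λ = 6.208e-19 J; per mole, 3.738e5 J mol⁻¹.
Energy required: 9.870e-4 × 3.738e5 = 370 J.

370 J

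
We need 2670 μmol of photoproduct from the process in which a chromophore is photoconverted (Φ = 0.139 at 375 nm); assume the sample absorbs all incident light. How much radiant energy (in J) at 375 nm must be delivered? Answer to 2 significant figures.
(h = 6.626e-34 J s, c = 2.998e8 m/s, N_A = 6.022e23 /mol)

6100 J

Product: 2670 μmol = 0.00267 mol.
Photons that must be absorbed: 0.00267 / 0.139 = 0.01921 mol.
Photon energy: hc/λ = 5.297e-19 J; per mole, 3.190e5 J mol⁻¹.
Energy required: 0.01921 × 3.190e5 = 6100 J.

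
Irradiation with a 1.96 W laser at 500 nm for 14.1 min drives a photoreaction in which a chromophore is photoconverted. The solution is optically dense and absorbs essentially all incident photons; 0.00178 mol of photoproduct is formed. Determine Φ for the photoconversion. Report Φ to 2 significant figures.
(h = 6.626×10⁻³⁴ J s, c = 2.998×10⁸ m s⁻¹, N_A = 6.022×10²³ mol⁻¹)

Φ = 0.26

Photon energy at 500 nm: hc/λ = (6.626×10⁻³⁴)(2.998×10⁸)/(500×10⁻⁹) = 3.973×10⁻¹⁹ J.
Energy delivered: (1.96 W)(846 s) = 1658 J.
Photons incident: 1658 / 3.973×10⁻¹⁹ = 4.173×10²¹, i.e. 4.173×10²¹/6.022×10²³ = 0.006930 mol.
Φ = 0.00178 mol / 0.006930 mol photons = 0.26.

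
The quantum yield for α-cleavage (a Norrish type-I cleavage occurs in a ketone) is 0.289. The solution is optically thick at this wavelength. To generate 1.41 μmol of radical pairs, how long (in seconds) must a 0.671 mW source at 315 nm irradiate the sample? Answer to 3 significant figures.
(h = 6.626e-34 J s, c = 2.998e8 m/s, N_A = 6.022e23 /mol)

Product: 1.41 μmol = 1.41e-6 mol.
Photons that must be absorbed: 1.41e-6 / 0.289 = 4.879e-6 mol.
Photon energy: hc/λ = 6.306e-19 J; per mole, 3.797e5 J mol⁻¹.
Energy required: 4.879e-6 × 3.797e5 = 1.853 J.
Time: 1.853 J / 0.000671 W = 2760 s.

t ≈ 2760 s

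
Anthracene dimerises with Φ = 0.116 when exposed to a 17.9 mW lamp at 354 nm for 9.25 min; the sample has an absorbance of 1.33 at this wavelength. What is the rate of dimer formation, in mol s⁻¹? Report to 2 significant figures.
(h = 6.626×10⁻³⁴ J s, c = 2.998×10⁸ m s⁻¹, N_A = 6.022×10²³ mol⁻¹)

Photon energy at 354 nm: hc/λ = (6.626×10⁻³⁴)(2.998×10⁸)/(354×10⁻⁹) = 5.612×10⁻¹⁹ J.
Energy delivered: (17.9 mW)(555 s) = 9.935 J.
Photons incident: 9.935 / 5.612×10⁻¹⁹ = 1.770×10¹⁹, i.e. 1.770×10¹⁹/6.022×10²³ = 2.939×10⁻⁵ mol.
Fraction absorbed: 1 − 10^(−1.33) = 0.9532.
Photons absorbed: 0.9532 × 2.939×10⁻⁵ = 2.801×10⁻⁵ mol.
Product formed: 0.116 × 2.801×10⁻⁵ = 3.249×10⁻⁶ mol.
Rate: 3.249×10⁻⁶ / 555 s = 5.9×10⁻⁹ mol s⁻¹.

5.9×10⁻⁹ mol s⁻¹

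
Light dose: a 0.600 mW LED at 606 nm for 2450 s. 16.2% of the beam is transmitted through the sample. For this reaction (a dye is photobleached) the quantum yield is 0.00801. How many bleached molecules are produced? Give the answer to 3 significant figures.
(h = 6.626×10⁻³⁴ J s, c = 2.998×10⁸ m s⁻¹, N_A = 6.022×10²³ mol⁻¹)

3.01×10¹⁶ bleached molecules

Photon energy at 606 nm: hc/λ = (6.626×10⁻³⁴)(2.998×10⁸)/(606×10⁻⁹) = 3.278×10⁻¹⁹ J.
Energy delivered: (0.600 mW)(2450 s) = 1.470 J.
Photons incident: 1.470 / 3.278×10⁻¹⁹ = 4.484×10¹⁸, i.e. 4.484×10¹⁸/6.022×10²³ = 7.446×10⁻⁶ mol.
Fraction absorbed: 1 − 16.2/100 = 0.8380.
Photons absorbed: 0.8380 × 7.446×10⁻⁶ = 6.240×10⁻⁶ mol.
Product: Φ × n_abs = 0.00801 × 6.240×10⁻⁶ = 4.998×10⁻⁸ mol.
As a count: 4.998×10⁻⁸ × 6.022×10²³ = 3.01×10¹⁶.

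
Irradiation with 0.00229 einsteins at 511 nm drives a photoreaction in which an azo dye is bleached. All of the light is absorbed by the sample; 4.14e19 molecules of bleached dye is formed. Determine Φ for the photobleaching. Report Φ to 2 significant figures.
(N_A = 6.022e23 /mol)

Product: 4.14e19 / 6.022e23 = 6.875e-5 mol.
Φ = 6.875e-5 mol / 0.00229 mol photons = 0.030.

Φ = 0.030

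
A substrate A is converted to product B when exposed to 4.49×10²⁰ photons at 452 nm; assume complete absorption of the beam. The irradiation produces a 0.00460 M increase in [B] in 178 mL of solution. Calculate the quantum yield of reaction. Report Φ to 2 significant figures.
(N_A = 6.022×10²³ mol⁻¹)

Φ = 1.1

Product: (0.00460 M)(0.178 L) = 8.188×10⁻⁴ mol.
Moles of photons: 4.49×10²⁰ / 6.022×10²³ = 7.456×10⁻⁴ mol.
Φ = 8.188×10⁻⁴ mol / 7.456×10⁻⁴ mol photons = 1.1.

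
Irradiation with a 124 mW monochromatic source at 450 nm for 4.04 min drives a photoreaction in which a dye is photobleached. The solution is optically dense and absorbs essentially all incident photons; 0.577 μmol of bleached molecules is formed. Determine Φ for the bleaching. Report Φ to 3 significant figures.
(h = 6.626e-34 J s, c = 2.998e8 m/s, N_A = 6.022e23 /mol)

Product: 0.577 μmol = 5.77e-7 mol.
Photon energy at 450 nm: hc/λ = (6.626e-34)(2.998e8)/(450e-9) = 4.414e-19 J.
Energy delivered: (124 mW)(242.4 s) = 30.06 J.
Photons incident: 30.06 / 4.414e-19 = 6.810e19, i.e. 6.810e19/6.022e23 = 1.131e-4 mol.
Φ = 5.77e-7 mol / 1.131e-4 mol photons = 0.00510.

Φ = 0.00510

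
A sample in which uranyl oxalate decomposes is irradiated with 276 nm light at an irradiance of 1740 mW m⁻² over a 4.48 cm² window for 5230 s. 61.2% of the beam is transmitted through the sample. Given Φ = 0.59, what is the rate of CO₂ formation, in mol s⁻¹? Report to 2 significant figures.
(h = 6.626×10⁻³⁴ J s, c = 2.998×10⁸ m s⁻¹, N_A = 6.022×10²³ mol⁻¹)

4.1×10⁻¹⁰ mol s⁻¹

Photon energy at 276 nm: hc/λ = (6.626×10⁻³⁴)(2.998×10⁸)/(276×10⁻⁹) = 7.197×10⁻¹⁹ J.
Energy delivered: (1740 mW m⁻²)(4.48×10⁻⁴ m²)(5230 s) = 4.077 J.
Photons incident: 4.077 / 7.197×10⁻¹⁹ = 5.665×10¹⁸, i.e. 5.665×10¹⁸/6.022×10²³ = 9.407×10⁻⁶ mol.
Fraction absorbed: 1 − 61.2/100 = 0.3880.
Photons absorbed: 0.3880 × 9.407×10⁻⁶ = 3.650×10⁻⁶ mol.
Product formed: 0.59 × 3.650×10⁻⁶ = 2.154×10⁻⁶ mol.
Rate: 2.154×10⁻⁶ / 5230 s = 4.1×10⁻¹⁰ mol s⁻¹.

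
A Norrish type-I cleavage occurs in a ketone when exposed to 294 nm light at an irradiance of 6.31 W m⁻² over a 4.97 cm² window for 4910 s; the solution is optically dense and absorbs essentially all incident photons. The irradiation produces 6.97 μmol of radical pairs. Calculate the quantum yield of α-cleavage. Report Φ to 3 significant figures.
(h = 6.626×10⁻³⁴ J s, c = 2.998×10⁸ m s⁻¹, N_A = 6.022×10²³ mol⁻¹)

Product: 6.97 μmol = 6.97×10⁻⁶ mol.
Photon energy at 294 nm: hc/λ = (6.626×10⁻³⁴)(2.998×10⁸)/(294×10⁻⁹) = 6.757×10⁻¹⁹ J.
Energy delivered: (6.31 W m⁻²)(4.97×10⁻⁴ m²)(4910 s) = 15.40 J.
Photons incident: 15.40 / 6.757×10⁻¹⁹ = 2.279×10¹⁹, i.e. 2.279×10¹⁹/6.022×10²³ = 3.784×10⁻⁵ mol.
Φ = 6.97×10⁻⁶ mol / 3.784×10⁻⁵ mol photons = 0.184.

Φ = 0.184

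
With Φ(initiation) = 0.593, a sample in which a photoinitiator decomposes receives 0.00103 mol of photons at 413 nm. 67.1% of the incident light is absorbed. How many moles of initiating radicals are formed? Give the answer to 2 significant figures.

4.1×10⁻⁴ mol

Photons absorbed: 0.671 × 0.00103 = 6.911×10⁻⁴ mol.
Product: Φ × n_abs = 0.593 × 6.911×10⁻⁴ = 4.098×10⁻⁴ mol.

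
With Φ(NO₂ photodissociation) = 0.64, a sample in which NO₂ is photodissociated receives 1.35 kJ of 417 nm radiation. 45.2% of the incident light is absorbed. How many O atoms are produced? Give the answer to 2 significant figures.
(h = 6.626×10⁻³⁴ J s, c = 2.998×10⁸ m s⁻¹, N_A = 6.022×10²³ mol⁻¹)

8.2×10²⁰ atoms

Photon energy at 417 nm: hc/λ = (6.626×10⁻³⁴)(2.998×10⁸)/(417×10⁻⁹) = 4.764×10⁻¹⁹ J.
Incident energy: 1.35 kJ = 1350 J.
Photons incident: 1350 / 4.764×10⁻¹⁹ = 2.834×10²¹, i.e. 2.834×10²¹/6.022×10²³ = 0.004706 mol.
Photons absorbed: 0.452 × 0.004706 = 0.002127 mol.
Product: Φ × n_abs = 0.64 × 0.002127 = 0.001361 mol.
As a count: 0.001361 × 6.022×10²³ = 8.2×10²⁰.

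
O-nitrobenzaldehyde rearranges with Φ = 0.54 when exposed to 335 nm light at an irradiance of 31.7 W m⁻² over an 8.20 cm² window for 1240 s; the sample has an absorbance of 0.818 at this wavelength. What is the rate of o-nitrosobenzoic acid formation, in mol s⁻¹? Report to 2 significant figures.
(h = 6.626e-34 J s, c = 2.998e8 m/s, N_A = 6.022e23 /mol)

Photon energy at 335 nm: hc/λ = (6.626e-34)(2.998e8)/(335e-9) = 5.930e-19 J.
Energy delivered: (31.7 W m⁻²)(8.20e-4 m²)(1240 s) = 32.23 J.
Photons incident: 32.23 / 5.930e-19 = 5.435e19, i.e. 5.435e19/6.022e23 = 9.025e-5 mol.
Fraction absorbed: 1 − 10^(−0.818) = 0.8479.
Photons absorbed: 0.8479 × 9.025e-5 = 7.652e-5 mol.
Product formed: 0.54 × 7.652e-5 = 4.132e-5 mol.
Rate: 4.132e-5 / 1240 s = 3.3e-8 mol s⁻¹.

3.3e-8 mol s⁻¹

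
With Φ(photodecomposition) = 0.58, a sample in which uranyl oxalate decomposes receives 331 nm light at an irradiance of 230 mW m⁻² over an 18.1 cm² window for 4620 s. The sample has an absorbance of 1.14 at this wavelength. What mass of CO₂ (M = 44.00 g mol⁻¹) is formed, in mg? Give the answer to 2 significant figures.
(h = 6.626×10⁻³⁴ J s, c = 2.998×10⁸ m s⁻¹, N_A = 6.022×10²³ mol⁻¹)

0.13 mg

Photon energy at 331 nm: hc/λ = (6.626×10⁻³⁴)(2.998×10⁸)/(331×10⁻⁹) = 6.001×10⁻¹⁹ J.
Energy delivered: (230 mW m⁻²)(18.1×10⁻⁴ m²)(4620 s) = 1.923 J.
Photons incident: 1.923 / 6.001×10⁻¹⁹ = 3.204×10¹⁸, i.e. 3.204×10¹⁸/6.022×10²³ = 5.320×10⁻⁶ mol.
Fraction absorbed: 1 − 10^(−1.14) = 0.9276.
Photons absorbed: 0.9276 × 5.320×10⁻⁶ = 4.935×10⁻⁶ mol.
Product: Φ × n_abs = 0.58 × 4.935×10⁻⁶ = 2.862×10⁻⁶ mol.
Mass: 2.862×10⁻⁶ × 44.00 = 1.259×10⁻⁴ g = 0.13 mg.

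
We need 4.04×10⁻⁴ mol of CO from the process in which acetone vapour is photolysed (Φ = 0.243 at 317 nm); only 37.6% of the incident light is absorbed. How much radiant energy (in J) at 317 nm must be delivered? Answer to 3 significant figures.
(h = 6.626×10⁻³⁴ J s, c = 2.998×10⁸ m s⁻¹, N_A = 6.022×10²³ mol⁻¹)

Photons that must be absorbed: 4.04×10⁻⁴ / 0.243 = 0.001663 mol.
Incident photons needed: 0.001663 / 0.376 = 0.004423 mol.
Photon energy: hc/λ = 6.266×10⁻¹⁹ J; per mole, 3.773×10⁵ J mol⁻¹.
Energy required: 0.004423 × 3.773×10⁵ = 1670 J.

1670 J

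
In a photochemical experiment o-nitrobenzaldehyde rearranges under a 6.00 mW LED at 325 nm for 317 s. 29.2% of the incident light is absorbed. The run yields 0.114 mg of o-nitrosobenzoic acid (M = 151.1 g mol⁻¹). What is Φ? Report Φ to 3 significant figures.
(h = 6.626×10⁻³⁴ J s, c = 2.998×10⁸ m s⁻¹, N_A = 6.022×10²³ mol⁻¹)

Product: 0.114 mg / 151.1 g mol⁻¹ = 7.545×10⁻⁷ mol.
Photon energy at 325 nm: hc/λ = (6.626×10⁻³⁴)(2.998×10⁸)/(325×10⁻⁹) = 6.112×10⁻¹⁹ J.
Energy delivered: (6.00 mW)(317 s) = 1.902 J.
Photons incident: 1.902 / 6.112×10⁻¹⁹ = 3.112×10¹⁸, i.e. 3.112×10¹⁸/6.022×10²³ = 5.168×10⁻⁶ mol.
Photons absorbed: 0.292 × 5.168×10⁻⁶ = 1.509×10⁻⁶ mol.
Φ = 7.545×10⁻⁷ mol / 1.509×10⁻⁶ mol photons = 0.500.

Φ = 0.500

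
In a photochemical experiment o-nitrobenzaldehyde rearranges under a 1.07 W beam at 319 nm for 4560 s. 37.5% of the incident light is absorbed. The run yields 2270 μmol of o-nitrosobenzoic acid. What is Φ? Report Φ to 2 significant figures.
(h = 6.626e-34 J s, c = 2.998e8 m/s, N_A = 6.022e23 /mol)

Product: 2270 μmol = 0.00227 mol.
Photon energy at 319 nm: hc/λ = (6.626e-34)(2.998e8)/(319e-9) = 6.227e-19 J.
Energy delivered: (1.07 W)(4560 s) = 4879 J.
Photons incident: 4879 / 6.227e-19 = 7.835e21, i.e. 7.835e21/6.022e23 = 0.01301 mol.
Photons absorbed: 0.375 × 0.01301 = 0.004879 mol.
Φ = 0.00227 mol / 0.004879 mol photons = 0.47.

Φ = 0.47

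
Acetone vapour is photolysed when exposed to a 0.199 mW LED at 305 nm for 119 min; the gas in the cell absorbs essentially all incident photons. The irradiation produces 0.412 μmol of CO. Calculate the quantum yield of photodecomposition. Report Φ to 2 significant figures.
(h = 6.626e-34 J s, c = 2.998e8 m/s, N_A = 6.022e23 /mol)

Φ = 0.11

Product: 0.412 μmol = 4.12e-7 mol.
Photon energy at 305 nm: hc/λ = (6.626e-34)(2.998e8)/(305e-9) = 6.513e-19 J.
Energy delivered: (0.199 mW)(7140 s) = 1.421 J.
Photons incident: 1.421 / 6.513e-19 = 2.182e18, i.e. 2.182e18/6.022e23 = 3.623e-6 mol.
Φ = 4.12e-7 mol / 3.623e-6 mol photons = 0.11.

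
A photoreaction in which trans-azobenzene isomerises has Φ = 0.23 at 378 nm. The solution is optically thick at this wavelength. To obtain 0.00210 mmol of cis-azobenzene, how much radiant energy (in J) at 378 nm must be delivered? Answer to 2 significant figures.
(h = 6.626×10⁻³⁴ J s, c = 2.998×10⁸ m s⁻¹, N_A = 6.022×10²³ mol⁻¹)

2.9 J

Product: 0.00210 mmol = 2.10×10⁻⁶ mol.
Photons that must be absorbed: 2.10×10⁻⁶ / 0.23 = 9.130×10⁻⁶ mol.
Photon energy: hc/λ = 5.255×10⁻¹⁹ J; per mole, 3.165×10⁵ J mol⁻¹.
Energy required: 9.130×10⁻⁶ × 3.165×10⁵ = 2.9 J.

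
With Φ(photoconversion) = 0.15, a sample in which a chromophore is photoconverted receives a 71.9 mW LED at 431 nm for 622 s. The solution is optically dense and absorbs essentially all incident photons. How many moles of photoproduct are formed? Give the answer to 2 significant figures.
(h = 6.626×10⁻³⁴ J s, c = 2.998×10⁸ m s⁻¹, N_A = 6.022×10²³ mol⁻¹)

Photon energy at 431 nm: hc/λ = (6.626×10⁻³⁴)(2.998×10⁸)/(431×10⁻⁹) = 4.609×10⁻¹⁹ J.
Energy delivered: (71.9 mW)(622 s) = 44.72 J.
Photons incident: 44.72 / 4.609×10⁻¹⁹ = 9.703×10¹⁹, i.e. 9.703×10¹⁹/6.022×10²³ = 1.611×10⁻⁴ mol.
Product: Φ × n_abs = 0.15 × 1.611×10⁻⁴ = 2.417×10⁻⁵ mol.

2.4×10⁻⁵ mol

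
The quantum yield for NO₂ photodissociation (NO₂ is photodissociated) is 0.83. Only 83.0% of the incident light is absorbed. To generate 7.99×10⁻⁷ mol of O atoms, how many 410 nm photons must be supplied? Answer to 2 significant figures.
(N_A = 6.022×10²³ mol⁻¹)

7.0×10¹⁷ photons

Photons that must be absorbed: 7.99×10⁻⁷ / 0.83 = 9.627×10⁻⁷ mol.
Incident photons needed: 9.627×10⁻⁷ / 0.830 = 1.160×10⁻⁶ mol.
Photon count: 1.160×10⁻⁶ × 6.022×10²³ = 7.0×10¹⁷.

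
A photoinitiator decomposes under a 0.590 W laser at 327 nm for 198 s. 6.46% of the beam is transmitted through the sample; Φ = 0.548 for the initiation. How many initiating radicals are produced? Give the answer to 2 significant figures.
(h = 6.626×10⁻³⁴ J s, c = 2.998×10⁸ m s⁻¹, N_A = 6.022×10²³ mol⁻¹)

Photon energy at 327 nm: hc/λ = (6.626×10⁻³⁴)(2.998×10⁸)/(327×10⁻⁹) = 6.075×10⁻¹⁹ J.
Energy delivered: (0.590 W)(198 s) = 116.8 J.
Photons incident: 116.8 / 6.075×10⁻¹⁹ = 1.923×10²⁰, i.e. 1.923×10²⁰/6.022×10²³ = 3.193×10⁻⁴ mol.
Fraction absorbed: 1 − 6.46/100 = 0.9354.
Photons absorbed: 0.9354 × 3.193×10⁻⁴ = 2.987×10⁻⁴ mol.
Product: Φ × n_abs = 0.548 × 2.987×10⁻⁴ = 1.637×10⁻⁴ mol.
As a count: 1.637×10⁻⁴ × 6.022×10²³ = 9.9×10¹⁹.

9.9×10¹⁹ initiating radicals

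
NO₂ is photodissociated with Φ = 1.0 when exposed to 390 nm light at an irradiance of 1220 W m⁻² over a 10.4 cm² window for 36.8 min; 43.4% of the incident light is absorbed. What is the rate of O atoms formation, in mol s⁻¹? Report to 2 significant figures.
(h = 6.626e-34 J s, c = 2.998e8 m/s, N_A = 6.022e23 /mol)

Photon energy at 390 nm: hc/λ = (6.626e-34)(2.998e8)/(390e-9) = 5.094e-19 J.
Energy delivered: (1220 W m⁻²)(10.4e-4 m²)(2208 s) = 2802 J.
Photons incident: 2802 / 5.094e-19 = 5.501e21, i.e. 5.501e21/6.022e23 = 0.009135 mol.
Photons absorbed: 0.434 × 0.009135 = 0.003965 mol.
Product formed: 1.0 × 0.003965 = 0.003965 mol.
Rate: 0.003965 / 2208 s = 1.8e-6 mol s⁻¹.

1.8e-6 mol s⁻¹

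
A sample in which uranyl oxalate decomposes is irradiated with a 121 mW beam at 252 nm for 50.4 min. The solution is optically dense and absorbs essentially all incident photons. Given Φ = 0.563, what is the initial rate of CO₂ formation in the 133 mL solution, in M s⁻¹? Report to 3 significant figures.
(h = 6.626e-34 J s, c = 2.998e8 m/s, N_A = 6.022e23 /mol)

1.08e-6 M s⁻¹

Photon energy at 252 nm: hc/λ = (6.626e-34)(2.998e8)/(252e-9) = 7.883e-19 J.
Energy delivered: (121 mW)(3024 s) = 365.9 J.
Photons incident: 365.9 / 7.883e-19 = 4.642e20, i.e. 4.642e20/6.022e23 = 7.708e-4 mol.
Product formed: 0.563 × 7.708e-4 = 4.340e-4 mol.
Rate: 4.340e-4 mol / (3024 s × 0.133 L) = 1.08e-6 M s⁻¹.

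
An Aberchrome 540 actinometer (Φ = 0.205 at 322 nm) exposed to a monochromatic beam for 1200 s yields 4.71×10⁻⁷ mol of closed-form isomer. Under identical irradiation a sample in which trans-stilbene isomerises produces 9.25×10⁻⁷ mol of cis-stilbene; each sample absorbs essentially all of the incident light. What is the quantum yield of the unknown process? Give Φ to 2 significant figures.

Φ = 0.40

Photons absorbed by the actinometer: 4.71×10⁻⁷ / 0.205 = 2.298×10⁻⁶ mol.
Φ(unknown) = 9.25×10⁻⁷ / 2.298×10⁻⁶ = 0.40.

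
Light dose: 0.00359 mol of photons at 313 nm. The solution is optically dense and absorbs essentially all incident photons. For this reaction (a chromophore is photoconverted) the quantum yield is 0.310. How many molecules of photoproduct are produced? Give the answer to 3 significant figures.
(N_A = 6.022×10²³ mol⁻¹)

6.70×10²⁰ molecules

Product: Φ × n_abs = 0.310 × 0.00359 = 0.001113 mol.
As a count: 0.001113 × 6.022×10²³ = 6.70×10²⁰.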